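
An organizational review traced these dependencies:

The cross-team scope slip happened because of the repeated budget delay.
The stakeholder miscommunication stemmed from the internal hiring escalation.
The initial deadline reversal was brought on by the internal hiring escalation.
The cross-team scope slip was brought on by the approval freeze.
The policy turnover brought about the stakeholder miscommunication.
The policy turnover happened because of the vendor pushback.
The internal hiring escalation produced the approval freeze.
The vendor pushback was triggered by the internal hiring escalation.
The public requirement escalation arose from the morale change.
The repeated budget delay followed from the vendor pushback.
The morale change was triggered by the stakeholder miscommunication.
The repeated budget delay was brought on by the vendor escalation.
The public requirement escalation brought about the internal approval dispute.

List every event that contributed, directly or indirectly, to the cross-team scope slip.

the approval freeze, the internal hiring escalation, the repeated budget delay, the vendor escalation, the vendor pushback

Immediate causes of the cross-team scope slip: the repeated budget delay, the approval freeze.
Further upstream: the internal hiring escalation, the vendor pushback, the vendor escalation.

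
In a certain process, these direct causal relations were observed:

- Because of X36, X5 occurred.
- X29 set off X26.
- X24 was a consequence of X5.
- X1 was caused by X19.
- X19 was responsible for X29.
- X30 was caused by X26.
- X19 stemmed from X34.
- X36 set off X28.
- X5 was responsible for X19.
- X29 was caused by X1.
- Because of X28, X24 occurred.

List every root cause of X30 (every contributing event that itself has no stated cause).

X34, X36

Tracing upstream from X30: X30 ← X26 ← X29 ← X19 ← X5 ← X36.
A separate upstream branch: X30 ← X26 ← X29 ← X19 ← X34.
Each of those chain origins has no stated cause.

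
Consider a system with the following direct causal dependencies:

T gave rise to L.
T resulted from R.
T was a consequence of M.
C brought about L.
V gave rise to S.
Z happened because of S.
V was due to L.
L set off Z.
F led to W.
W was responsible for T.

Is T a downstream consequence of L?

No

L leads to V, S, Z; T is not among them.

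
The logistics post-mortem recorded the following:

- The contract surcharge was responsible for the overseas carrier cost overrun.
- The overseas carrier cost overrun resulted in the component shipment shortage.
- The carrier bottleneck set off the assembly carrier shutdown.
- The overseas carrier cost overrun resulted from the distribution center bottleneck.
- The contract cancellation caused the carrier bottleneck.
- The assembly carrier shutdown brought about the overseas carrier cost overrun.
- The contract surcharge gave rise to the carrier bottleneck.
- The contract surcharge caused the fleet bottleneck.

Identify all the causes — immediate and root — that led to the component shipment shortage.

the assembly carrier shutdown, the carrier bottleneck, the contract cancellation, the contract surcharge, the distribution center bottleneck, the overseas carrier cost overrun

Immediate cause of the component shipment shortage: the overseas carrier cost overrun.
Further upstream: the contract surcharge, the contract cancellation, the distribution center bottleneck, the carrier bottleneck, the assembly carrier shutdown.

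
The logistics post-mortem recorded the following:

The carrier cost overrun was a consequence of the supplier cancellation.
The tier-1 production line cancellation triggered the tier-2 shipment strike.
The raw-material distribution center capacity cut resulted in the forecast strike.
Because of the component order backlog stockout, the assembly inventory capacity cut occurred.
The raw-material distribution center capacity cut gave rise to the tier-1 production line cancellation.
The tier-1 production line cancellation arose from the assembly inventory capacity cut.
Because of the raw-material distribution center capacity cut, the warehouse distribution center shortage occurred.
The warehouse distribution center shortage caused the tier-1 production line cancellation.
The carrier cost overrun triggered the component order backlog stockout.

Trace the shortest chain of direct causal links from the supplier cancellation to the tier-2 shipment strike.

the supplier cancellation → the carrier cost overrun → the component order backlog stockout → the assembly inventory capacity cut → the tier-1 production line cancellation → the tier-2 shipment strike

the supplier cancellation → the carrier cost overrun
the carrier cost overrun → the component order backlog stockout
the component order backlog stockout → the assembly inventory capacity cut
the assembly inventory capacity cut → the tier-1 production line cancellation
the tier-1 production line cancellation → the tier-2 shipment strike
Length: 5 steps.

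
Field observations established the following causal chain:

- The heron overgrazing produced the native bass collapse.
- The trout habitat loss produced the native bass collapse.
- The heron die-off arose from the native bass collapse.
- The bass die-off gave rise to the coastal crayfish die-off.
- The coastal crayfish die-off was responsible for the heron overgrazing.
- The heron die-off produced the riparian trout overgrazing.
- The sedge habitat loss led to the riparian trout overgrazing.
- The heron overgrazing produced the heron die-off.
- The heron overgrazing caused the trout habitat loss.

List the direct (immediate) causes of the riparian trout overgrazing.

Upstream contributors include the bass die-off, the coastal crayfish die-off, the heron overgrazing, the trout habitat loss, the native bass collapse, but only the heron die-off, the sedge habitat loss feed directly into the riparian trout overgrazing.

the heron die-off, the sedge habitat loss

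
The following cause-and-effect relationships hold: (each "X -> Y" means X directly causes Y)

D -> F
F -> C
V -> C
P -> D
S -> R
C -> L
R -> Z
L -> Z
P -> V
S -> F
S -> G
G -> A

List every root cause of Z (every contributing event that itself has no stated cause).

Tracing upstream from Z: Z ← R ← S.
A separate upstream branch: Z ← L ← C ← V ← P.
Each of those chain origins has no stated cause.

P, S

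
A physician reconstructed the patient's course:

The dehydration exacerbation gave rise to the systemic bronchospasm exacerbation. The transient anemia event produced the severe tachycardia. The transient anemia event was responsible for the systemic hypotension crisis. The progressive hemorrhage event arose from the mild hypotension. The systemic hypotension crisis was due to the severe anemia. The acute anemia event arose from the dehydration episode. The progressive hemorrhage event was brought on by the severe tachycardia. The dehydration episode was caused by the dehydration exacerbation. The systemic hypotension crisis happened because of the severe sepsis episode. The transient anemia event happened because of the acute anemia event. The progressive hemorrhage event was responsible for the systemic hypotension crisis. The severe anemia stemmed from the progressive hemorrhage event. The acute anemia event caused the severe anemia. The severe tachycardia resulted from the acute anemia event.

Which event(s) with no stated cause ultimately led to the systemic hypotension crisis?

Tracing upstream from the systemic hypotension crisis: the systemic hypotension crisis ← the progressive hemorrhage event ← the mild hypotension.
A separate upstream branch: the systemic hypotension crisis ← the transient anemia event ← the acute anemia event ← the dehydration episode ← the dehydration exacerbation.
A separate upstream branch: the systemic hypotension crisis ← the severe sepsis episode.
Each of those chain origins has no stated cause.

the dehydration exacerbation, the mild hypotension, the severe sepsis episode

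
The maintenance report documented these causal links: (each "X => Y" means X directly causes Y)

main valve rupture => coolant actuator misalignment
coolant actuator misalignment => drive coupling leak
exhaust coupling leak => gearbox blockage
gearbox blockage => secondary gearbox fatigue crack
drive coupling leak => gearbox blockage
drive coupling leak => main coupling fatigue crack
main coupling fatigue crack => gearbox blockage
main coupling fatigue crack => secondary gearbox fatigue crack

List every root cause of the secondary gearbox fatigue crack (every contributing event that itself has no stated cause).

the exhaust coupling leak, the main valve rupture

Tracing upstream from the secondary gearbox fatigue crack: the secondary gearbox fatigue crack ← the main coupling fatigue crack ← the drive coupling leak ← the coolant actuator misalignment ← the main valve rupture.
A separate upstream branch: the secondary gearbox fatigue crack ← the gearbox blockage ← the exhaust coupling leak.
Each of those chain origins has no stated cause.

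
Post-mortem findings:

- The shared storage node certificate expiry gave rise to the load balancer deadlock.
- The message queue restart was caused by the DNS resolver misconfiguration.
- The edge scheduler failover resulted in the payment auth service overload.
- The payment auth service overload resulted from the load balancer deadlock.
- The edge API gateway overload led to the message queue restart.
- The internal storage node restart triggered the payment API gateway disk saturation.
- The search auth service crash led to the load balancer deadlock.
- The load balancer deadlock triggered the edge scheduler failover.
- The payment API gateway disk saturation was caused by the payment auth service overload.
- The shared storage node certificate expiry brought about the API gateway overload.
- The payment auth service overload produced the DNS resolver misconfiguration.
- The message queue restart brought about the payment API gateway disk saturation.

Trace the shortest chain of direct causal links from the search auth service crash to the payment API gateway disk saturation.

the search auth service crash → the load balancer deadlock → the payment auth service overload → the payment API gateway disk saturation

the search auth service crash → the load balancer deadlock
the load balancer deadlock → the payment auth service overload
the payment auth service overload → the payment API gateway disk saturation
Length: 3 steps.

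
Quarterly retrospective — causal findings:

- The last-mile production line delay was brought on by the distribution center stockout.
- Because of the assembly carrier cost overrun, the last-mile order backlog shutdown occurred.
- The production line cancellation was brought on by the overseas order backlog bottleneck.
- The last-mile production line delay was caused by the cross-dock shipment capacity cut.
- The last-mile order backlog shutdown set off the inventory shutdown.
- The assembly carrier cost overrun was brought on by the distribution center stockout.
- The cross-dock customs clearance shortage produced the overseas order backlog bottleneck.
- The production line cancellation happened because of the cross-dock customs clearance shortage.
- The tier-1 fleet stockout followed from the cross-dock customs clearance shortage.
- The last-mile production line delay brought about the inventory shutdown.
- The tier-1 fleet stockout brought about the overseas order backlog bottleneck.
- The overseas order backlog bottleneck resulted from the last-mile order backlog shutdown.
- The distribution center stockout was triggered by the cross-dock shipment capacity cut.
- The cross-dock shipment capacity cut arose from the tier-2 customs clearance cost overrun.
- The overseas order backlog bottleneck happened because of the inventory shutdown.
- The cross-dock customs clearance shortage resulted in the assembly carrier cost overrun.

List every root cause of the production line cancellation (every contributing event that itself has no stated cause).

the cross-dock customs clearance shortage, the tier-2 customs clearance cost overrun

Tracing upstream from the production line cancellation: the production line cancellation ← the overseas order backlog bottleneck ← the inventory shutdown ← the last-mile production line delay ← the cross-dock shipment capacity cut ← the tier-2 customs clearance cost overrun.
A separate upstream branch: the production line cancellation ← the cross-dock customs clearance shortage.
Each of those chain origins has no stated cause.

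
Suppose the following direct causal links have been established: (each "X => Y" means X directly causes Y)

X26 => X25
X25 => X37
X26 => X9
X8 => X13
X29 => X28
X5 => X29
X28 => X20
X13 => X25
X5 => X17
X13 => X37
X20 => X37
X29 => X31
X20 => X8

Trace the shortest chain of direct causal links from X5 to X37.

X5 → X29 → X28 → X20 → X37

X5 → X29
X29 → X28
X28 → X20
X20 → X37
Length: 4 steps.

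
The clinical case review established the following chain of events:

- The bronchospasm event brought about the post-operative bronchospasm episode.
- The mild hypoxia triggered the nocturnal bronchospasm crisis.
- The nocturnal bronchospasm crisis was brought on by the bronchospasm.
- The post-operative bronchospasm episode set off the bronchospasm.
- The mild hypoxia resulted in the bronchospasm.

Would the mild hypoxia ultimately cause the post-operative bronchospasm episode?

The mild hypoxia leads to the bronchospasm, the nocturnal bronchospasm crisis; the post-operative bronchospasm episode is not among them.

No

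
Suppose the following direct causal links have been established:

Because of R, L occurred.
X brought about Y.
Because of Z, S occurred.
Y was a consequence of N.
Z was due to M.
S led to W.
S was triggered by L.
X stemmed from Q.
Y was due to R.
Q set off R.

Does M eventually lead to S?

There is a causal chain: M → Z → S.

Yes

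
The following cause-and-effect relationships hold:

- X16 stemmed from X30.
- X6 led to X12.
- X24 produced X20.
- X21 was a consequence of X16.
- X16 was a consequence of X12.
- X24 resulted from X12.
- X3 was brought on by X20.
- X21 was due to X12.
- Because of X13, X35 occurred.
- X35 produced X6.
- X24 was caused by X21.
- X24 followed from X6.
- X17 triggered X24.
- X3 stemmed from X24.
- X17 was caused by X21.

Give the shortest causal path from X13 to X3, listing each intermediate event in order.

X13 → X35
X35 → X6
X6 → X24
X24 → X3
Length: 4 steps.

X13 → X35 → X6 → X24 → X3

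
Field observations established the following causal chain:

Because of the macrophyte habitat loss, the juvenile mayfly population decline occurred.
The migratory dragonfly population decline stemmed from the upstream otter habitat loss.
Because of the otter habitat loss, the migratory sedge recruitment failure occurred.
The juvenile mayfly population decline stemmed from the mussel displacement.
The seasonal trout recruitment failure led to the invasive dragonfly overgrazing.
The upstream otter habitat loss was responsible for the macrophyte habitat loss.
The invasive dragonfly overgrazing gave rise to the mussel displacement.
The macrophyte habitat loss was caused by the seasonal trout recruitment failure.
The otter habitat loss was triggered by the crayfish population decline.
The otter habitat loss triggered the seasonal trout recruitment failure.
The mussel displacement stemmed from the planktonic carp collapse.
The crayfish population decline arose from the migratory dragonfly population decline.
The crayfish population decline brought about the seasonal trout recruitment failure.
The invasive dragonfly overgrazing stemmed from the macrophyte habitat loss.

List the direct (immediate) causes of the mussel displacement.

the invasive dragonfly overgrazing, the planktonic carp collapse

Upstream contributors include the upstream otter habitat loss, the migratory dragonfly population decline, the crayfish population decline, the otter habitat loss, the seasonal trout recruitment failure, the macrophyte habitat loss, but only the invasive dragonfly overgrazing, the planktonic carp collapse feed directly into the mussel displacement.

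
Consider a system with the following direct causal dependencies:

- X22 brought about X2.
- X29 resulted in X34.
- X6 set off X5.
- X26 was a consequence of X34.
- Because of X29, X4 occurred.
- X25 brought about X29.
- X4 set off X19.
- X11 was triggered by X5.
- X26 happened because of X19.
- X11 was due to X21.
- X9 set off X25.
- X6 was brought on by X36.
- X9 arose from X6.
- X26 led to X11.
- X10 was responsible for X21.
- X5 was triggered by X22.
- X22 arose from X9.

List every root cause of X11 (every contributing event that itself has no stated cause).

X10, X36

Tracing upstream from X11: X11 ← X5 ← X6 ← X36.
A separate upstream branch: X11 ← X21 ← X10.
Each of those chain origins has no stated cause.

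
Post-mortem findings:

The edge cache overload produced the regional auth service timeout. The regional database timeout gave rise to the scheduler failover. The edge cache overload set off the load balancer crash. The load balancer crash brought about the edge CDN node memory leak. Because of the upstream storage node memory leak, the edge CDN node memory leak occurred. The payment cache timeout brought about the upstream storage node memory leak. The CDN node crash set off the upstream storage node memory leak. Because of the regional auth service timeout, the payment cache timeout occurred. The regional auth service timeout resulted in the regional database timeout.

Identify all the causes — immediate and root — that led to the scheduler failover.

the edge cache overload, the regional auth service timeout, the regional database timeout

Immediate cause of the scheduler failover: the regional database timeout.
Further upstream: the edge cache overload, the regional auth service timeout.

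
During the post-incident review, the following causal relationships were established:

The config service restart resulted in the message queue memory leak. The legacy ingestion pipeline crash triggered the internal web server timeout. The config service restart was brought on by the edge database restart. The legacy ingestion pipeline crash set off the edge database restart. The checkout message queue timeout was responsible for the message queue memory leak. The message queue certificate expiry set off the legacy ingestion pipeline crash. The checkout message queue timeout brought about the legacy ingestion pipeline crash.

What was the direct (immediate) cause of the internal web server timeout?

the legacy ingestion pipeline crash

Upstream contributors include the message queue certificate expiry, the checkout message queue timeout, but only the legacy ingestion pipeline crash feeds directly into the internal web server timeout.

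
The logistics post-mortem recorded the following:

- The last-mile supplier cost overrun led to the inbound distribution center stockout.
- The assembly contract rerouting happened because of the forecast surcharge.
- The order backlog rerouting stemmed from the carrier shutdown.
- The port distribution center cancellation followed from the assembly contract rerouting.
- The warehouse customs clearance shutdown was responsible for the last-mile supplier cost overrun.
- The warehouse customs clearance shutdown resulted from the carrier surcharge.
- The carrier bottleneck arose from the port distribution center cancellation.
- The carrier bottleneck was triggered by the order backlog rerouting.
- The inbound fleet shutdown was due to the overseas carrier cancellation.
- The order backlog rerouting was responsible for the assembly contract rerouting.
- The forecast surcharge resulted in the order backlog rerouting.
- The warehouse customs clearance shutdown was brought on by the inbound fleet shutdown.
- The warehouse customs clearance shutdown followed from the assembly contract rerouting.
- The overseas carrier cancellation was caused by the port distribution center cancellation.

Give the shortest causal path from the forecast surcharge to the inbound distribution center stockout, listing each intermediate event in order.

the forecast surcharge → the assembly contract rerouting
the assembly contract rerouting → the warehouse customs clearance shutdown
the warehouse customs clearance shutdown → the last-mile supplier cost overrun
the last-mile supplier cost overrun → the inbound distribution center stockout
Length: 4 steps.

the forecast surcharge → the assembly contract rerouting → the warehouse customs clearance shutdown → the last-mile supplier cost overrun → the inbound distribution center stockout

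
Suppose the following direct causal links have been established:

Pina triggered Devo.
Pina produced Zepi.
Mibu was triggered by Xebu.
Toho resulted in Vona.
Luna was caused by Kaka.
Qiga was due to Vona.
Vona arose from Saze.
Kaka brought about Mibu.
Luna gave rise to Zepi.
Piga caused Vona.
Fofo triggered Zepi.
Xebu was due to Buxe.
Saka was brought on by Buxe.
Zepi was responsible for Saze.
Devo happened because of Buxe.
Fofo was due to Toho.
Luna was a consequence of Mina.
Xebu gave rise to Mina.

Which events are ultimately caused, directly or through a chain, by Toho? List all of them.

Direct effects: Fofo, Vona.
2 steps out: Zepi, Qiga.
3 steps out: Saze.
Not reachable from it: Buxe, Saka, Xebu, Mina, Kaka, Luna, Pina, Devo, Mibu, Piga.

Fofo, Qiga, Saze, Vona, Zepi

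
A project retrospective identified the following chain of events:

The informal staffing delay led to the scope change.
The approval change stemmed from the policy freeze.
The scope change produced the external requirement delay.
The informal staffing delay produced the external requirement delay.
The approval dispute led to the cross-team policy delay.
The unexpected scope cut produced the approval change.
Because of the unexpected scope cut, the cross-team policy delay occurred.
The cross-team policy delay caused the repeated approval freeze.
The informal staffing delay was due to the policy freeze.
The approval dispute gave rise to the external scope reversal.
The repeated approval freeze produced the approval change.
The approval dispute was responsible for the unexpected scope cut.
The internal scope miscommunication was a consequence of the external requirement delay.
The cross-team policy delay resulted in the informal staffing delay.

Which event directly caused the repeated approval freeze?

the cross-team policy delay

Upstream contributors include the approval dispute, the unexpected scope cut, but only the cross-team policy delay feeds directly into the repeated approval freeze.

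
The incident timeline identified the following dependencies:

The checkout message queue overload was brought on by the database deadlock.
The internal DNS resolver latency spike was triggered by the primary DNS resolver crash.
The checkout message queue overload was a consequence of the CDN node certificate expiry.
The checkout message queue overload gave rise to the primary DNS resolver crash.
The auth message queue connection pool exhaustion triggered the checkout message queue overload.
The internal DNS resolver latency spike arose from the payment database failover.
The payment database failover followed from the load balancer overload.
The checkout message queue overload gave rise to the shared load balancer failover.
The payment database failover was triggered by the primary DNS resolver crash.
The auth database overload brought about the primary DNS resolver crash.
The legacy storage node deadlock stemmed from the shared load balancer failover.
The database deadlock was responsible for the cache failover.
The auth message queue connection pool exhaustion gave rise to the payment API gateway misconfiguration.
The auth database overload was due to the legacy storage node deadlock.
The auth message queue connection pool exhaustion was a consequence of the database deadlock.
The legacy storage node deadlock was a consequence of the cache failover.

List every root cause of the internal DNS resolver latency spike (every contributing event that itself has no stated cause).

the CDN node certificate expiry, the database deadlock, the load balancer overload

Tracing upstream from the internal DNS resolver latency spike: the internal DNS resolver latency spike ← the primary DNS resolver crash ← the checkout message queue overload ← the database deadlock.
A separate upstream branch: the internal DNS resolver latency spike ← the payment database failover ← the load balancer overload.
A separate upstream branch: the internal DNS resolver latency spike ← the primary DNS resolver crash ← the checkout message queue overload ← the CDN node certificate expiry.
Each of those chain origins has no stated cause.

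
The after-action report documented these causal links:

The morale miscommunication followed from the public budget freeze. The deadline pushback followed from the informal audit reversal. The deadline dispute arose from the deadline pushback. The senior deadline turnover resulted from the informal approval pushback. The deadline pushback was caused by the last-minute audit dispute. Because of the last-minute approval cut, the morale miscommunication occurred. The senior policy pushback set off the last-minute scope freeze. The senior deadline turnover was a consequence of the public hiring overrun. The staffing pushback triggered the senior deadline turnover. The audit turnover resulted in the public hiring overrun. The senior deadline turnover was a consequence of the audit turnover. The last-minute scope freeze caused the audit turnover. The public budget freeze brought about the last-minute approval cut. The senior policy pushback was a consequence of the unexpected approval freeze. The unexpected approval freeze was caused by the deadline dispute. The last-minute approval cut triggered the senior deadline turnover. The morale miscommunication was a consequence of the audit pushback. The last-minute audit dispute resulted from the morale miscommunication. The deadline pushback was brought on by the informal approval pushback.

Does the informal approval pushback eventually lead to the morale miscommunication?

No

The informal approval pushback leads to the deadline pushback, the deadline dispute, the unexpected approval freeze, the senior policy pushback, the last-minute scope freeze, the audit turnover, the public hiring overrun, the senior deadline turnover; the morale miscommunication is not among them.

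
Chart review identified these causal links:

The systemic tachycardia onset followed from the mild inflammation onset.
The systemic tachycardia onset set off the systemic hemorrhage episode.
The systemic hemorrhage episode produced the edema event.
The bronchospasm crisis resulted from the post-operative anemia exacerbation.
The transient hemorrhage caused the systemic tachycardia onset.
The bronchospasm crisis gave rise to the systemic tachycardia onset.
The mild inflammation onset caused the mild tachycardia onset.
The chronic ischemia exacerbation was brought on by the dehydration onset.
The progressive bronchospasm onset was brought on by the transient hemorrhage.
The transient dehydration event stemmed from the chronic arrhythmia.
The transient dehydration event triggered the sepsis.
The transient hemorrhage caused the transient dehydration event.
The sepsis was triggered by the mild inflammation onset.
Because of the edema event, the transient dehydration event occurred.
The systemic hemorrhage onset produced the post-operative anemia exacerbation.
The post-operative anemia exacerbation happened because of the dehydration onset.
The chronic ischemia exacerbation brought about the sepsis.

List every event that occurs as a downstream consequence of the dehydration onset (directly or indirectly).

the bronchospasm crisis, the chronic ischemia exacerbation, the edema event, the post-operative anemia exacerbation, the sepsis, the systemic hemorrhage episode, the systemic tachycardia onset, the transient dehydration event

Direct effects: the post-operative anemia exacerbation, the chronic ischemia exacerbation.
2 steps out: the bronchospasm crisis, the sepsis.
3 steps out: the systemic tachycardia onset.
4 steps out: the systemic hemorrhage episode.
5 steps out: the edema event.
6 steps out: the transient dehydration event.
Not reachable from it: the chronic arrhythmia, the systemic hemorrhage onset, the mild inflammation onset, the transient hemorrhage, the progressive bronchospasm onset, the mild tachycardia onset.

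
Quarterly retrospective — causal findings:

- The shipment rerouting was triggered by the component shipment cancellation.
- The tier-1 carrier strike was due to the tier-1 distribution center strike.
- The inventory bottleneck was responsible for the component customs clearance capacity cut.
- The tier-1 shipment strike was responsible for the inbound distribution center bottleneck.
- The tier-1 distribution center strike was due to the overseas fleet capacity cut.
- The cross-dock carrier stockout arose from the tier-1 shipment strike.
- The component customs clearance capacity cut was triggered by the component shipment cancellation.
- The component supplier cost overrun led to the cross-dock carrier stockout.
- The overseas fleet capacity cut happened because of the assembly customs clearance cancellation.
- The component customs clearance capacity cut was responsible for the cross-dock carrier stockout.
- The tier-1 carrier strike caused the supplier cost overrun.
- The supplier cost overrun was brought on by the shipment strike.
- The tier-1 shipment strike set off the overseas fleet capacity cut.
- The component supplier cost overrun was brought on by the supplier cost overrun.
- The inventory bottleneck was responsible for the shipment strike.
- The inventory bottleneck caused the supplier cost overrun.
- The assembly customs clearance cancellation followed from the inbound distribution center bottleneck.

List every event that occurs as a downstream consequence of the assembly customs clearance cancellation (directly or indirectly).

the component supplier cost overrun, the cross-dock carrier stockout, the overseas fleet capacity cut, the supplier cost overrun, the tier-1 carrier strike, the tier-1 distribution center strike

Direct effects: the overseas fleet capacity cut.
2 steps out: the tier-1 distribution center strike.
3 steps out: the tier-1 carrier strike.
4 steps out: the supplier cost overrun.
5 steps out: the component supplier cost overrun.
6 steps out: the cross-dock carrier stockout.
Not reachable from it: the tier-1 shipment strike, the inbound distribution center bottleneck, the component shipment cancellation, the inventory bottleneck, the shipment strike, the component customs clearance capacity cut, the shipment rerouting.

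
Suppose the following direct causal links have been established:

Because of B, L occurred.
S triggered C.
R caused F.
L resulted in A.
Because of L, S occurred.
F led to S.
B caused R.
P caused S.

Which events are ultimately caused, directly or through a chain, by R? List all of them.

C, F, S

Direct effects: F.
2 steps out: S.
3 steps out: C.
Not reachable from it: P, B, L, A.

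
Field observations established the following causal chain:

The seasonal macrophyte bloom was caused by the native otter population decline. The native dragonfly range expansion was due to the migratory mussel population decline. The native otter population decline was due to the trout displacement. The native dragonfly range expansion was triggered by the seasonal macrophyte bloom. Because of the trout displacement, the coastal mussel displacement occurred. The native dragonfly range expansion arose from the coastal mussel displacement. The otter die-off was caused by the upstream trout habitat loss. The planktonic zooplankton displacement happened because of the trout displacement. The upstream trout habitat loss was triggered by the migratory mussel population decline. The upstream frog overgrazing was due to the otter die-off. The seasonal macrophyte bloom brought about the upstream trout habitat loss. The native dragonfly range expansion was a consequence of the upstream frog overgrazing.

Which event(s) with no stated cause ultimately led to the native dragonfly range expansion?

the migratory mussel population decline, the trout displacement

Tracing upstream from the native dragonfly range expansion: the native dragonfly range expansion ← the coastal mussel displacement ← the trout displacement.
A separate upstream branch: the native dragonfly range expansion ← the migratory mussel population decline.
Each of those chain origins has no stated cause.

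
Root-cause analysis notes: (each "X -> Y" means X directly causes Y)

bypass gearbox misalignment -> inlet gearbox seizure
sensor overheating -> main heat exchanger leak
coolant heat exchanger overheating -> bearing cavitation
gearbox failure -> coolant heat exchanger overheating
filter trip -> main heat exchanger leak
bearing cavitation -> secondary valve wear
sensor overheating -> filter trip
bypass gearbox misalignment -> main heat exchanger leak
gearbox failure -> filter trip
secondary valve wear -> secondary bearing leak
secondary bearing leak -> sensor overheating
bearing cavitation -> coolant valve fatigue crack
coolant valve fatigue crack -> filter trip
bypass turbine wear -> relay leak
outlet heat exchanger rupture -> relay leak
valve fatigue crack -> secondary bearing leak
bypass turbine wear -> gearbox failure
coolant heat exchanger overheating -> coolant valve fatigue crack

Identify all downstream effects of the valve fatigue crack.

the filter trip, the main heat exchanger leak, the secondary bearing leak, the sensor overheating

Direct effects: the secondary bearing leak.
2 steps out: the sensor overheating.
3 steps out: the filter trip, the main heat exchanger leak.
Not reachable from it: the bypass turbine wear, the gearbox failure, the coolant heat exchanger overheating, the outlet heat exchanger rupture, the relay leak, the bearing cavitation, the secondary valve wear, the bypass gearbox misalignment, the coolant valve fatigue crack, the inlet gearbox seizure.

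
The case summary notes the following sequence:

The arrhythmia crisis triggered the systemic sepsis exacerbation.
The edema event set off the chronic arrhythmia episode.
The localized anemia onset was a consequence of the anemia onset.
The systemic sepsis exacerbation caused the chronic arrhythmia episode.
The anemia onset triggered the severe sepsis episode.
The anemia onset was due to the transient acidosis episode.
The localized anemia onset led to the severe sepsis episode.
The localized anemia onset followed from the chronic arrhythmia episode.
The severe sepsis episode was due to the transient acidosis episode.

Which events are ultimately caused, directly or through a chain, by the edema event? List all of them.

Direct effects: the chronic arrhythmia episode.
2 steps out: the localized anemia onset.
3 steps out: the severe sepsis episode.
Not reachable from it: the arrhythmia crisis, the systemic sepsis exacerbation, the transient acidosis episode, the anemia onset.

the chronic arrhythmia episode, the localized anemia onset, the severe sepsis episode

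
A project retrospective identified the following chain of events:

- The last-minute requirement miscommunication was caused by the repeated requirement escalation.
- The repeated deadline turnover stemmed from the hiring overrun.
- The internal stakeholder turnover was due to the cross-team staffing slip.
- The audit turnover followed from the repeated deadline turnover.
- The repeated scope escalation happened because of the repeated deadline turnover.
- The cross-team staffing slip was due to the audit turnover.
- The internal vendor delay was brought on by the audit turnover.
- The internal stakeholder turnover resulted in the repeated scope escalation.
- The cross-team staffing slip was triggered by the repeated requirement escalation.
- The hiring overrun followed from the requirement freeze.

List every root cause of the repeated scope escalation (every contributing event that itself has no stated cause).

the repeated requirement escalation, the requirement freeze

Tracing upstream from the repeated scope escalation: the repeated scope escalation ← the repeated deadline turnover ← the hiring overrun ← the requirement freeze.
A separate upstream branch: the repeated scope escalation ← the internal stakeholder turnover ← the cross-team staffing slip ← the repeated requirement escalation.
Each of those chain origins has no stated cause.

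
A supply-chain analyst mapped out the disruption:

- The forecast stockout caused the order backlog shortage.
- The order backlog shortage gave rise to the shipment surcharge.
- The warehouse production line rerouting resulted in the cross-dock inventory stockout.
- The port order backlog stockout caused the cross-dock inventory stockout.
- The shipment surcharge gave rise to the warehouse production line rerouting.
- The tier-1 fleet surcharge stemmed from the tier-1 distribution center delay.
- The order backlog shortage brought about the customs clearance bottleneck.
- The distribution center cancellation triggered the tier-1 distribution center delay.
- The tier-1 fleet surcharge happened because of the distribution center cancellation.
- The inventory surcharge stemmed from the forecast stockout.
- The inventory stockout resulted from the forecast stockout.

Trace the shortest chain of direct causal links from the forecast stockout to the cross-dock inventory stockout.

the forecast stockout → the order backlog shortage → the shipment surcharge → the warehouse production line rerouting → the cross-dock inventory stockout

the forecast stockout → the order backlog shortage
the order backlog shortage → the shipment surcharge
the shipment surcharge → the warehouse production line rerouting
the warehouse production line rerouting → the cross-dock inventory stockout
Length: 4 steps.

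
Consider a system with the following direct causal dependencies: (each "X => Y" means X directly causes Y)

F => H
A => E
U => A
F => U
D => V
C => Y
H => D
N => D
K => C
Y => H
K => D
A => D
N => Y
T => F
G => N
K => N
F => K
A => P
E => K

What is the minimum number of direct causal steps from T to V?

Shortest chain: T → F → K → D → V.

4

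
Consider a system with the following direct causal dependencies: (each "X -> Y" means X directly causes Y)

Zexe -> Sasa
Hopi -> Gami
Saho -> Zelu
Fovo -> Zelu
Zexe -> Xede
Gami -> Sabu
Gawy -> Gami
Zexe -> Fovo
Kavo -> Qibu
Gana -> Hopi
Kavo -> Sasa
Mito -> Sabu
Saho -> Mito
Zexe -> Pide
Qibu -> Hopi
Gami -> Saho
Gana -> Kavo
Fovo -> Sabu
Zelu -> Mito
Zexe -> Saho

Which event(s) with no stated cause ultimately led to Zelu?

Gana, Gawy, Zexe

Tracing upstream from Zelu: Zelu ← Saho ← Gami ← Gawy.
A separate upstream branch: Zelu ← Fovo ← Zexe.
A separate upstream branch: Zelu ← Saho ← Gami ← Hopi ← Gana.
Each of those chain origins has no stated cause.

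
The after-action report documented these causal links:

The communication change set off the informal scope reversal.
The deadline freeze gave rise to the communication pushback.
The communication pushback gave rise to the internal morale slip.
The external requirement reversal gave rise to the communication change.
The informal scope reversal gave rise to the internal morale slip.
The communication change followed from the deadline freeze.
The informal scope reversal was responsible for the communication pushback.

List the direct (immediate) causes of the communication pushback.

Upstream contributors include the external requirement reversal, the communication change, but only the deadline freeze, the informal scope reversal feed directly into the communication pushback.

the deadline freeze, the informal scope reversal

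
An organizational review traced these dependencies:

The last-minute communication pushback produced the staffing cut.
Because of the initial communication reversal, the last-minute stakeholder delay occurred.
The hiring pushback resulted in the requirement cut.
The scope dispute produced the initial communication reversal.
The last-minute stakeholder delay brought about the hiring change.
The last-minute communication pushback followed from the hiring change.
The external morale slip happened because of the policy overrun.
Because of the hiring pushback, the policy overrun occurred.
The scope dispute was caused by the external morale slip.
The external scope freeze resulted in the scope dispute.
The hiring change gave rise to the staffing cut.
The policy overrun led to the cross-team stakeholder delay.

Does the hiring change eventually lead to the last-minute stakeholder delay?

No

The hiring change leads to the last-minute communication pushback, the staffing cut; the last-minute stakeholder delay is not among them.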